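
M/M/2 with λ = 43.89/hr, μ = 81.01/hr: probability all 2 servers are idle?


a = λ/μ = 43.89/81.01 = 0.5418; ρ = a/c = 0.2709
Σ_{k=0}^{1} a^k/k! (terms k=0..1) = 1.00000 + 0.54178 = 1.54178
Tail: a^2/(2!(1−ρ)) = 0.29353/(2·0.7291) = 0.20129
P₀ = 1/(1.54178 + 0.20129) = 1/1.74308 = 0.573697

Final: 0.573697


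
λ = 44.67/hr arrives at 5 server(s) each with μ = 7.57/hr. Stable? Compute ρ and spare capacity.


Total capacity cμ = 5·7.57 = 37.85/hr
ρ = λ/(cμ) = 44.67/37.85 = 1.1802
Stable ⇔ ρ < 1: NO
Spare capacity = cμ − λ = 37.85 − 44.67 = -6.82/hr

Final: ρ = 1.1802; unstable; margin = -6.82/hr


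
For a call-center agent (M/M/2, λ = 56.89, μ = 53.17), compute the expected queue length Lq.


a = λ/μ = 1.0700; ρ = a/2 = 0.5350
P₀ = 0.302947
Lq = P₀·a^c·ρ / (c!·(1−ρ)²) = 0.302947·1.14482·0.5350/(2·0.21624)
= 0.42902

Final: 0.42902


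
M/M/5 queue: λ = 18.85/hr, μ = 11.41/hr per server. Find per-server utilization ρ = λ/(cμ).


ρ = λ/(cμ) = 18.85/(5·11.41) = 18.85/57.05 = 0.3304

Final: 0.3304


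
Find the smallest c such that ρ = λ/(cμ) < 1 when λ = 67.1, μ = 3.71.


Stability requires cμ > λ ⇔ c > λ/μ.
λ/μ = 67.1/3.71 = 18.0863
Minimum integer c = ⌊18.0863⌋ + 1 = 19
Check: 19·3.71 = 70.49 > 67.1, while 18·3.71 = 66.78 ≤ 67.1

Final: 19 servers


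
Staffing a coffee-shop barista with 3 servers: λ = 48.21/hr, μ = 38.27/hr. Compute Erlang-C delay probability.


a = λ/μ = 1.2597; ρ = a/3 = 0.4199
P₀ = 0.275667 (from M/M/c formula)
C(c,a) = [a^c/(c!(1−ρ))]·P₀ = [1.99911/(6·0.5801)]·0.275667
= 0.57437·0.275667 = 0.158334

Final: 0.158334


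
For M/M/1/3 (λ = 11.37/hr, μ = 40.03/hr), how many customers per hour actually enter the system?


ρ = 0.2840; P_K = (1−ρ)ρ^3/(1−ρ^4) = 0.016514
λ_eff = λ(1 − P_K) = 11.37·(1 − 0.016514) = 11.37·0.983486 = 11.1822 /hr

Final: 11.1822 /hr


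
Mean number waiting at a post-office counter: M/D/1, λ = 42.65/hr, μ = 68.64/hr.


ρ = 42.65/68.64 = 0.6214
M/D/1: Lq = ρ²/(2(1−ρ)) = 0.3861/(2·0.3786) = 0.50983

Final: 0.50983


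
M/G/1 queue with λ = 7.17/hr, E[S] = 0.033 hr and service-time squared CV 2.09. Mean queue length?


ρ = λ·E[S] = 7.17·0.033 = 0.2366
Lq = ρ²(1+C_s²)/(2(1−ρ)) = 0.05598·(1+2.09)/(2·0.7634)
= 0.05598·3.0900/1.5268 = 0.11330

Final: 0.11330


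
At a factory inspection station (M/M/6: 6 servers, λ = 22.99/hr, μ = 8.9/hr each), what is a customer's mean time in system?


a = 2.5831; ρ = 0.4305; P₀ = 0.075017
Lq = P₀·a^c·ρ/(c!(1−ρ)²) = 0.04109
Wq = Lq/λ = 0.04109/22.99 = 0.001787 hr
W = Wq + 1/μ = 0.001787 + 0.11236 = 0.11415 hr

Final: 0.11415 hr


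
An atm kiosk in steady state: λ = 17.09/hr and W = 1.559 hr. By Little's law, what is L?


L = λW = 17.09·1.559 = 26.6433

Final: 26.6433


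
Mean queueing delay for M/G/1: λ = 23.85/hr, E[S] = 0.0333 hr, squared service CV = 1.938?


ρ = λ·E[S] = 23.85·0.0333 = 0.7942
E[S²] = E[S]²(1+C_s²) = 0.0333²·(1+1.938) = 0.003258
Wq = λ·E[S²]/(2(1−ρ)) = 23.85·0.003258/(2·0.2058) = 0.18878 hr

Final: 0.18878 hr


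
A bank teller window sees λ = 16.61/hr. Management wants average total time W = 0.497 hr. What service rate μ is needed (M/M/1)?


W = 1/(μ−λ) ⇒ μ − λ = 1/W = 1/0.497 = 2.0121
μ = λ + 1/W = 16.61 + 2.0121 = 18.6221 per hr

Final: 18.6221 /hr


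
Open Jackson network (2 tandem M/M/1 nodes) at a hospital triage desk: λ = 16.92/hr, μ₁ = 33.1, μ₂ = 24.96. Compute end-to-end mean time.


Each node sees arrival rate λ = 16.92/hr (tandem ⇒ throughput preserved).
W₁ = 1/(μ₁−λ) = 1/(33.1−16.92) = 0.06180 hr
W₂ = 1/(μ₂−λ) = 1/(24.96−16.92) = 0.12438 hr
W_total = W₁ + W₂ = 0.06180 + 0.12438 = 0.18618 hr

Final: 0.18618 hr


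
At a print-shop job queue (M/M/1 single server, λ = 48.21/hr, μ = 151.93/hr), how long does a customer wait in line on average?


ρ = 48.21/151.93 = 0.3173
Wq = ρ/(μ−λ) = 0.3173/(151.93 − 48.21) = 0.3173/103.72 = 0.003059 hr

Final: 0.003059 hr


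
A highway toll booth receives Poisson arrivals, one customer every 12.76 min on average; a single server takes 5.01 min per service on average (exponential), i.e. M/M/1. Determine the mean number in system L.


λ = 60/12.76 = 4.7022 /hr
μ = 60/5.01 = 11.9760 /hr
ρ = λ/μ = 4.7022/11.9760 = 0.3926
L = ρ/(1−ρ) = 0.3926/0.6074 = 0.6465

Final: 0.6465


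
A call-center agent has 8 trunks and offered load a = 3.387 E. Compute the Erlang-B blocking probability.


B(c,a) = (a^c/c!) / Σ_{k=0}^{c} a^k/k!
a^8/8! = 0.429537
Σ terms (k=0..8): 1.00000 + 3.38700 + 5.73588 + 6.47581 + 5.48340 + 3.71445 + 2.09681 + 1.01456 + 0.42954 = 29.337446
B = 0.429537/29.337446 = 0.014641

Final: 0.014641


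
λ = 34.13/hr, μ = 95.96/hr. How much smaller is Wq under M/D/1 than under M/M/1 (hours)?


ρ = 34.13/95.96 = 0.3557
Wq(M/M/1) = ρ/(μ−λ) = 0.3557/61.83 = 0.005752 hr
Wq(M/D/1) = ρ/(2(μ−λ)) = 0.002876 hr
Savings = 0.005752 − 0.002876 = 0.002876 hr

Final: 0.002876 hr


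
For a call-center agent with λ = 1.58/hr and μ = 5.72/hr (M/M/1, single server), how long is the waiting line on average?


ρ = 1.58/5.72 = 0.2762
Lq = ρ²/(1−ρ) = 0.07630/0.7238 = 0.1054

Final: 0.1054


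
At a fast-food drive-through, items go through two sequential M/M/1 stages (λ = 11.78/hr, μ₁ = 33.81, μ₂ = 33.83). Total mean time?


Each node sees arrival rate λ = 11.78/hr (tandem ⇒ throughput preserved).
W₁ = 1/(μ₁−λ) = 1/(33.81−11.78) = 0.04539 hr
W₂ = 1/(μ₂−λ) = 1/(33.83−11.78) = 0.04535 hr
W_total = W₁ + W₂ = 0.04539 + 0.04535 = 0.09074 hr

Final: 0.09074 hr


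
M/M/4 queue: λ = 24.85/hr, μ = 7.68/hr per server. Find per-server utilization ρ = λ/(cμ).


ρ = λ/(cμ) = 24.85/(4·7.68) = 24.85/30.72 = 0.8089

Final: 0.8089


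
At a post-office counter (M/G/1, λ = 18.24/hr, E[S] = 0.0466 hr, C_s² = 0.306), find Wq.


ρ = λ·E[S] = 18.24·0.0466 = 0.8500
E[S²] = E[S]²(1+C_s²) = 0.0466²·(1+0.306) = 0.002836
Wq = λ·E[S²]/(2(1−ρ)) = 18.24·0.002836/(2·0.1500) = 0.17241 hr

Final: 0.17241 hr


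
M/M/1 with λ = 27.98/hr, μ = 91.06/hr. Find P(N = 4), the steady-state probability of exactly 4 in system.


ρ = 27.98/91.06 = 0.3073
P_n = (1−ρ)·ρ^n = (1 − 0.3073)·0.3073^4 = 0.6927·0.008914 = 0.006175

Final: 0.006175


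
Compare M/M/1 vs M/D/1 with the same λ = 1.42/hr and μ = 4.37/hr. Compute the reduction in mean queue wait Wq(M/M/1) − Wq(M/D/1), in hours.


ρ = 1.42/4.37 = 0.3249
Wq(M/M/1) = ρ/(μ−λ) = 0.3249/2.95 = 0.11015 hr
Wq(M/D/1) = ρ/(2(μ−λ)) = 0.05508 hr
Savings = 0.11015 − 0.05508 = 0.05508 hr

Final: 0.05508 hr


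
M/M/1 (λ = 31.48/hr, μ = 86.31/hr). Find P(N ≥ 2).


ρ = 31.48/86.31 = 0.3647
P(N ≥ n) = ρ^n = 0.3647^2 = 0.133029

Final: 0.133029


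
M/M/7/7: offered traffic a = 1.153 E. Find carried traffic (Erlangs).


B(7,1.153) = 0.0001697 (Erlang-B)
Carried load = a(1 − B) = 1.153·(1 − 0.0001697) = 1.153·0.999830 = 1.1528 E

Final: 1.1528 Erlangs


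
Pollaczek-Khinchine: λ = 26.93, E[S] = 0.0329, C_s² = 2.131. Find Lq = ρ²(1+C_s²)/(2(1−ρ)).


ρ = λ·E[S] = 26.93·0.0329 = 0.8860
Lq = ρ²(1+C_s²)/(2(1−ρ)) = 0.7850·(1+2.131)/(2·0.1140)
= 0.7850·3.1310/0.2280 = 10.77957

Final: 10.77957


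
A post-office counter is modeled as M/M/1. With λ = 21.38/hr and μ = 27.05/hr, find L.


ρ = λ/μ = 21.38/27.05 = 0.7904
L = ρ/(1−ρ) = 0.7904/(1 − 0.7904) = 0.7904/0.2096 = 3.7707

Final: 3.7707


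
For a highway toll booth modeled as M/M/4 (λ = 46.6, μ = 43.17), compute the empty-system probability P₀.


a = λ/μ = 46.6/43.17 = 1.0795; ρ = a/c = 0.2699
Σ_{k=0}^{3} a^k/k! (terms k=0..3) = 1.00000 + 1.07945 + 0.58261 + 0.20963 = 2.87170
Tail: a^4/(4!(1−ρ)) = 1.35774/(24·0.7301) = 0.07748
P₀ = 1/(2.87170 + 0.07748) = 1/2.94918 = 0.339078

Final: 0.339078


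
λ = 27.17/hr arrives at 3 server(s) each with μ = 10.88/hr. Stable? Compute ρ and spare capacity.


Total capacity cμ = 3·10.88 = 32.64/hr
ρ = λ/(cμ) = 27.17/32.64 = 0.8324
Stable ⇔ ρ < 1: YES
Spare capacity = cμ − λ = 32.64 − 27.17 = 5.47/hr

Final: ρ = 0.8324; stable; margin = 5.47/hr


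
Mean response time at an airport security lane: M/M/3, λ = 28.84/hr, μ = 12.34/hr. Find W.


a = 2.3371; ρ = 0.7790; P₀ = 0.063707
Lq = P₀·a^c·ρ/(c!(1−ρ)²) = 2.16271
Wq = Lq/λ = 2.16271/28.84 = 0.07499 hr
W = Wq + 1/μ = 0.07499 + 0.08104 = 0.15603 hr

Final: 0.15603 hr


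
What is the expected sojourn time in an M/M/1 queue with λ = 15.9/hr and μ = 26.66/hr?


W = 1/(μ−λ) = 1/(26.66 − 15.9) = 1/10.76 = 0.09294 hr

Final: 0.09294 hr


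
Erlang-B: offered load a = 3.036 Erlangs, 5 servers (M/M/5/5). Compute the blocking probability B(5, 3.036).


B(c,a) = (a^c/c!) / Σ_{k=0}^{c} a^k/k!
a^5/5! = 2.149451
Σ terms (k=0..5): 1.00000 + 3.03600 + 4.60865 + 4.66395 + 3.53994 + 2.14945 = 18.997990
B = 2.149451/18.997990 = 0.113141

Final: 0.113141


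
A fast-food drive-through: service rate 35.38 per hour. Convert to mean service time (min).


Mean service time = 1/μ = 1/35.38 hour = 0.02826 hour
In minutes: 0.02826 × 60 = 1.6959 min

Final: 1.6959 min


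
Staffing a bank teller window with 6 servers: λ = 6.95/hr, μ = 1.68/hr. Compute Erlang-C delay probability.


a = λ/μ = 4.1369; ρ = a/6 = 0.6895
P₀ = 0.014242 (from M/M/c formula)
C(c,a) = [a^c/(c!(1−ρ))]·P₀ = [5012.48559/(720·0.3105)]·0.014242
= 22.42006·0.014242 = 0.319308

Final: 0.319308


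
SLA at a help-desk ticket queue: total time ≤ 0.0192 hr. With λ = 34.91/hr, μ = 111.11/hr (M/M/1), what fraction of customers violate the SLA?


W ~ Exponential(μ−λ) for M/M/1.
μ − λ = 111.11 − 34.91 = 76.2000
P(W > t) = e^{−(μ−λ)t} = e^{−1.4630} = 0.231531

Final: 0.231531


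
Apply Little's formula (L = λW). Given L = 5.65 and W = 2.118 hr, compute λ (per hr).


λ = L/W = 5.65/2.118 = 2.6676 /hr

Final: 2.6676 /hr


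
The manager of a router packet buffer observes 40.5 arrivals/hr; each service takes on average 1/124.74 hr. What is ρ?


ρ = λ/μ = 40.5/124.74 = 0.3247

Final: 0.3247


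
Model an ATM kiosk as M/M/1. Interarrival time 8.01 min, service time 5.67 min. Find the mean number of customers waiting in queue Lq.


λ = 60/8.01 = 7.4906 /hr
μ = 60/5.67 = 10.5820 /hr
ρ = λ/μ = 7.4906/10.5820 = 0.7079
Lq = ρ²/(1−ρ) = 0.5011/0.2921 = 1.7152

Final: 1.7152


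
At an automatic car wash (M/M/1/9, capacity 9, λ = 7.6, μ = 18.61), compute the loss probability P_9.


ρ = λ/μ = 7.6/18.61 = 0.4084
P_K = (1−ρ)ρ^K/(1−ρ^(K+1)) = (0.5916·0.0003159)/(1 − 0.0001290)
= 0.0001869/0.999871 = 0.0001869

Final: 0.0001869


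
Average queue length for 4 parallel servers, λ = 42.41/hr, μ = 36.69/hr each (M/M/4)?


a = λ/μ = 1.1559; ρ = a/4 = 0.2890
P₀ = 0.313876
Lq = P₀·a^c·ρ / (c!·(1−ρ)²) = 0.313876·1.78518·0.2890/(24·0.50556)
= 0.01335

Final: 0.01335


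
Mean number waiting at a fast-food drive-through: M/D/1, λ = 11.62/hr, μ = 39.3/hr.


ρ = 11.62/39.3 = 0.2957
M/D/1: Lq = ρ²/(2(1−ρ)) = 0.08742/(2·0.7043) = 0.06206

Final: 0.06206


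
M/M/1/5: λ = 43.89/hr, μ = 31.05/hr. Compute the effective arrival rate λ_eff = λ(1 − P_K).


ρ = 1.4135; P_K = (1−ρ)ρ^5/(1−ρ^6) = 0.334482
λ_eff = λ(1 − P_K) = 43.89·(1 − 0.334482) = 43.89·0.665518 = 29.2096 /hr

Final: 29.2096 /hr


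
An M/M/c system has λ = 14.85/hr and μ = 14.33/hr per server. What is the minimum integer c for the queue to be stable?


Stability requires cμ > λ ⇔ c > λ/μ.
λ/μ = 14.85/14.33 = 1.0363
Minimum integer c = ⌊1.0363⌋ + 1 = 2
Check: 2·14.33 = 28.66 > 14.85, while 1·14.33 = 14.33 ≤ 14.85

Final: 2 servers


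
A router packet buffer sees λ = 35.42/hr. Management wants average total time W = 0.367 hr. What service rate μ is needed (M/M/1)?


W = 1/(μ−λ) ⇒ μ − λ = 1/W = 1/0.367 = 2.7248
μ = λ + 1/W = 35.42 + 2.7248 = 38.1448 per hr

Final: 38.1448 /hr


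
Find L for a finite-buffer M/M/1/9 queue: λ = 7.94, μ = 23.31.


ρ = 7.94/23.31 = 0.3406
L = ρ[1 − (K+1)ρ^K + Kρ^(K+1)] / [(1−ρ)(1−ρ^(K+1))]
Numerator: 0.3406·(1 − 10·0.00006173 + 9·0.00002103) = 0.340481
Denominator: (0.6594)·(0.999979) = 0.659360
L = 0.340481/0.659360 = 0.5164

Final: 0.5164


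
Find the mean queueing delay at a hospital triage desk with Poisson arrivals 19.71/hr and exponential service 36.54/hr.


ρ = 19.71/36.54 = 0.5394
Wq = ρ/(μ−λ) = 0.5394/(36.54 − 19.71) = 0.5394/16.83 = 0.03205 hr

Final: 0.03205 hr


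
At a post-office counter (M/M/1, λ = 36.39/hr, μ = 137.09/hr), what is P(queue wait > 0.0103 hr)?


ρ = 36.39/137.09 = 0.2654
P(Wq > t) = ρ·e^{−(μ−λ)t} = 0.2654·e^{−1.0372}
= 0.2654·0.354442 = 0.094085

Final: 0.094085


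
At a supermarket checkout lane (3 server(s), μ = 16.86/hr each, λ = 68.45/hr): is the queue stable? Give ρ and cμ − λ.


Total capacity cμ = 3·16.86 = 50.58/hr
ρ = λ/(cμ) = 68.45/50.58 = 1.3533
Stable ⇔ ρ < 1: NO
Spare capacity = cμ − λ = 50.58 − 68.45 = -17.87/hr

Final: ρ = 1.3533; unstable; margin = -17.87/hr


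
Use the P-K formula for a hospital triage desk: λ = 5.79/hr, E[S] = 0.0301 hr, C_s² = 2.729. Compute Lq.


ρ = λ·E[S] = 5.79·0.0301 = 0.1743
Lq = ρ²(1+C_s²)/(2(1−ρ)) = 0.03037·(1+2.729)/(2·0.8257)
= 0.03037·3.7290/1.6514 = 0.06858

Final: 0.06858


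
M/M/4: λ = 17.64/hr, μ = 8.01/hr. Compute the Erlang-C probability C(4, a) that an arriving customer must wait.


a = λ/μ = 2.2022; ρ = a/4 = 0.5506
P₀ = 0.104298 (from M/M/c formula)
C(c,a) = [a^c/(c!(1−ρ))]·P₀ = [23.52146/(24·0.4494)]·0.104298
= 2.18064·0.104298 = 0.227435

Final: 0.227435


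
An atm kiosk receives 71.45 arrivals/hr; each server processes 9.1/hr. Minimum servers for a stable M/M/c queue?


Stability requires cμ > λ ⇔ c > λ/μ.
λ/μ = 71.45/9.1 = 7.8516
Minimum integer c = ⌊7.8516⌋ + 1 = 8
Check: 8·9.1 = 72.80 > 71.45, while 7·9.1 = 63.70 ≤ 71.45

Final: 8 servers


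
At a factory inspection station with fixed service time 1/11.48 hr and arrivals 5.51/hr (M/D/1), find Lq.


ρ = 5.51/11.48 = 0.4800
M/D/1: Lq = ρ²/(2(1−ρ)) = 0.2304/(2·0.5200) = 0.22149

Final: 0.22149


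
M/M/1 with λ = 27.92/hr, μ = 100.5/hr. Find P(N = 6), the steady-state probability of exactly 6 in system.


ρ = 27.92/100.5 = 0.2778
P_n = (1−ρ)·ρ^n = (1 − 0.2778)·0.2778^6 = 0.7222·0.0004597 = 0.0003320

Final: 0.0003320


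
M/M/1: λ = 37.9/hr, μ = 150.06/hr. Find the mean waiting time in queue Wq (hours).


ρ = 37.9/150.06 = 0.2526
Wq = ρ/(μ−λ) = 0.2526/(150.06 − 37.9) = 0.2526/112.16 = 0.002252 hr

Final: 0.002252 hr


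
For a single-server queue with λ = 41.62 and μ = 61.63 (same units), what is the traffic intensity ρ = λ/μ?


ρ = λ/μ = 41.62/61.63 = 0.6753

Final: 0.6753


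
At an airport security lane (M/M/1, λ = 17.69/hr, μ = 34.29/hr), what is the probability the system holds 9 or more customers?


ρ = 17.69/34.29 = 0.5159
P(N ≥ n) = ρ^n = 0.5159^9 = 0.002588

Final: 0.002588


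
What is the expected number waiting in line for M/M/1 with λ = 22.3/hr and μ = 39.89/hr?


ρ = 22.3/39.89 = 0.5590
Lq = ρ²/(1−ρ) = 0.3125/0.4410 = 0.7087

Final: 0.7087


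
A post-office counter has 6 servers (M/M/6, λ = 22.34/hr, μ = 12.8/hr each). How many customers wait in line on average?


a = λ/μ = 1.7453; ρ = a/6 = 0.2909
P₀ = 0.174478
Lq = P₀·a^c·ρ / (c!·(1−ρ)²) = 0.174478·28.26436·0.2909/(720·0.50284)
= 0.003962

Final: 0.003962


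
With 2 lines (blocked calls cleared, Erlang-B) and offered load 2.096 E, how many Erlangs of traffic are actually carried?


B(2,2.096) = 0.415033 (Erlang-B)
Carried load = a(1 − B) = 2.096·(1 − 0.415033) = 2.096·0.584967 = 1.2261 E

Final: 1.2261 Erlangs


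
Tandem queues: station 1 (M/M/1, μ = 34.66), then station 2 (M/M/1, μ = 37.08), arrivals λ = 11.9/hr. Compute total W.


Each node sees arrival rate λ = 11.9/hr (tandem ⇒ throughput preserved).
W₁ = 1/(μ₁−λ) = 1/(34.66−11.9) = 0.04394 hr
W₂ = 1/(μ₂−λ) = 1/(37.08−11.9) = 0.03971 hr
W_total = W₁ + W₂ = 0.04394 + 0.03971 = 0.08365 hr

Final: 0.08365 hr


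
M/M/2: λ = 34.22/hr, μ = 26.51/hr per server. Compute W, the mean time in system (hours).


a = 1.2908; ρ = 0.6454; P₀ = 0.215497
Lq = P₀·a^c·ρ/(c!(1−ρ)²) = 0.92163
Wq = Lq/λ = 0.92163/34.22 = 0.02693 hr
W = Wq + 1/μ = 0.02693 + 0.03772 = 0.06465 hr

Final: 0.06465 hr


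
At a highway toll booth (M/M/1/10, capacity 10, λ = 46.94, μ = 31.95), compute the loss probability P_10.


ρ = λ/μ = 46.94/31.95 = 1.4692
P_K = (1−ρ)ρ^K/(1−ρ^(K+1)) = (-0.4692·46.851363)/(1 − 68.832644)
= -21.981281/-67.832644 = 0.324052

Final: 0.324052


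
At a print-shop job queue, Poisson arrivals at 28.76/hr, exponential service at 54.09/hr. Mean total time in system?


W = 1/(μ−λ) = 1/(54.09 − 28.76) = 1/25.33 = 0.03948 hr

Final: 0.03948 hr


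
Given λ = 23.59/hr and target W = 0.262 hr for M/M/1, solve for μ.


W = 1/(μ−λ) ⇒ μ − λ = 1/W = 1/0.262 = 3.8168
μ = λ + 1/W = 23.59 + 3.8168 = 27.4068 per hr

Final: 27.4068 /hr


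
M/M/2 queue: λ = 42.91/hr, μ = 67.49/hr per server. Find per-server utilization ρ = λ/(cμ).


ρ = λ/(cμ) = 42.91/(2·67.49) = 42.91/134.98 = 0.3179

Final: 0.3179


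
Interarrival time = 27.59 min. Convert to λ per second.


λ = 1/(interarrival time) in consistent units.
1 second = 0.0166667 min, so λ = 0.0166667/27.59 = 0.0006041 per second

Final: 0.0006041 /sec


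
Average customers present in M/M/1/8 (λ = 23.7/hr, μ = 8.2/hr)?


ρ = 23.7/8.2 = 2.8902
L = ρ[1 − (K+1)ρ^K + Kρ^(K+1)] / [(1−ρ)(1−ρ^(K+1))]
Numerator: 2.8902·(1 − 9·4869.405579 + 8·14073.769784) = 198751.980605
Denominator: (-1.8902)·(-14072.769784) = 26600.967274
L = 198751.980605/26600.967274 = 7.4716

Final: 7.4716


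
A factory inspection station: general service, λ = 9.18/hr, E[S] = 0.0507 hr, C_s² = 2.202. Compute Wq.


ρ = λ·E[S] = 9.18·0.0507 = 0.4654
E[S²] = E[S]²(1+C_s²) = 0.0507²·(1+2.202) = 0.008231
Wq = λ·E[S²]/(2(1−ρ)) = 9.18·0.008231/(2·0.5346) = 0.07067 hr

Final: 0.07067 hr


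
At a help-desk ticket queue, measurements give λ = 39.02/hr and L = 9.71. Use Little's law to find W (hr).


W = L/λ = 9.71/39.02 = 0.2488 hr

Final: 0.2488 hr


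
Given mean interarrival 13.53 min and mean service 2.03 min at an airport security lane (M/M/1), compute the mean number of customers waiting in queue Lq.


λ = 60/13.53 = 4.4346 /hr
μ = 60/2.03 = 29.5567 /hr
ρ = λ/μ = 4.4346/29.5567 = 0.1500
Lq = ρ²/(1−ρ) = 0.02251/0.8500 = 0.02648

Final: 0.02648


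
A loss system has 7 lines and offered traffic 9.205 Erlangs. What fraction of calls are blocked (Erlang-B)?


B(c,a) = (a^c/c!) / Σ_{k=0}^{c} a^k/k!
a^7/7! = 1111.056165
Σ terms (k=0..7): 1.00000 + 9.20500 + 42.36601 + 129.99305 + 299.14650 + 550.72871 + 844.90963 + 1111.05616 = 2988.405070
B = 1111.056165/2988.405070 = 0.371789

Final: 0.371789


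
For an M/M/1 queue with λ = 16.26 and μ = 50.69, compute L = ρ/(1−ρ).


ρ = λ/μ = 16.26/50.69 = 0.3208
L = ρ/(1−ρ) = 0.3208/(1 − 0.3208) = 0.3208/0.6792 = 0.4723

Final: 0.4723


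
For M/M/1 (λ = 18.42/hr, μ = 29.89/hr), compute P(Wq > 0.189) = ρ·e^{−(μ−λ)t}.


ρ = 18.42/29.89 = 0.6163
P(Wq > t) = ρ·e^{−(μ−λ)t} = 0.6163·e^{−2.1678}
= 0.6163·0.114426 = 0.070516

Final: 0.070516


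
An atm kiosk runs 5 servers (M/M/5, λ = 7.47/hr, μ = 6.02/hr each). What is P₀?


a = λ/μ = 7.47/6.02 = 1.2409; ρ = a/c = 0.2482
Σ_{k=0}^{4} a^k/k! (terms k=0..4) = 1.00000 + 1.24086 + 0.76987 + 0.31844 + 0.09878 = 3.42795
Tail: a^5/(5!(1−ρ)) = 2.94185/(120·0.7518) = 0.03261
P₀ = 1/(3.42795 + 0.03261) = 1/3.46056 = 0.288970

Final: 0.288970


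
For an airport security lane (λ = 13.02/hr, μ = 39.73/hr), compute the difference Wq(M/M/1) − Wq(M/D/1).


ρ = 13.02/39.73 = 0.3277
Wq(M/M/1) = ρ/(μ−λ) = 0.3277/26.71 = 0.01227 hr
Wq(M/D/1) = ρ/(2(μ−λ)) = 0.006135 hr
Savings = 0.01227 − 0.006135 = 0.006135 hr

Final: 0.006135 hr


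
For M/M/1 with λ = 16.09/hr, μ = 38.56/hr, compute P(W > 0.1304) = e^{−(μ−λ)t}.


W ~ Exponential(μ−λ) for M/M/1.
μ − λ = 38.56 − 16.09 = 22.4700
P(W > t) = e^{−(μ−λ)t} = e^{−2.9301} = 0.053392

Final: 0.053392


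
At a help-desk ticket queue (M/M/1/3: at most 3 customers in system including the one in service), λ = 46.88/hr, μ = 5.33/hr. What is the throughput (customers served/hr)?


ρ = 8.7955; P_K = (1−ρ)ρ^3/(1−ρ^4) = 0.886454
λ_eff = λ(1 − P_K) = 46.88·(1 − 0.886454) = 46.88·0.113546 = 5.3231 /hr

Final: 5.3231 /hr


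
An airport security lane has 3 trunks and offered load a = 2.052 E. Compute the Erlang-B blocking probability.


B(c,a) = (a^c/c!) / Σ_{k=0}^{c} a^k/k!
a^3/3! = 1.440061
Σ terms (k=0..3): 1.00000 + 2.05200 + 2.10535 + 1.44006 = 6.597413
B = 1.440061/6.597413 = 0.218277

Final: 0.218277


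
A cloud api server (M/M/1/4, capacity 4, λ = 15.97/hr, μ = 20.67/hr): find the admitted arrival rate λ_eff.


ρ = 0.7726; P_K = (1−ρ)ρ^4/(1−ρ^5) = 0.111805
λ_eff = λ(1 − P_K) = 15.97·(1 − 0.111805) = 15.97·0.888195 = 14.1845 /hr

Final: 14.1845 /hr


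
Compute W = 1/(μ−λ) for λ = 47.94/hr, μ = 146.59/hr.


W = 1/(μ−λ) = 1/(146.59 − 47.94) = 1/98.65 = 0.01014 hr

Final: 0.01014 hr


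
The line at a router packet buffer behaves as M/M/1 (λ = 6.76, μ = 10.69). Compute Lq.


ρ = 6.76/10.69 = 0.6324
Lq = ρ²/(1−ρ) = 0.3999/0.3676 = 1.0877

Final: 1.0877


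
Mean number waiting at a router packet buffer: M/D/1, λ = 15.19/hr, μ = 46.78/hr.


ρ = 15.19/46.78 = 0.3247
M/D/1: Lq = ρ²/(2(1−ρ)) = 0.1054/(2·0.6753) = 0.07807

Final: 0.07807


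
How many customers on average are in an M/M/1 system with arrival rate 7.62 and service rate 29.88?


ρ = λ/μ = 7.62/29.88 = 0.2550
L = ρ/(1−ρ) = 0.2550/(1 − 0.2550) = 0.2550/0.7450 = 0.3423

Final: 0.3423


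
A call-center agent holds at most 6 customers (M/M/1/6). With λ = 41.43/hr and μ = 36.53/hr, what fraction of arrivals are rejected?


ρ = λ/μ = 41.43/36.53 = 1.1341
P_K = (1−ρ)ρ^K/(1−ρ^(K+1)) = (-0.1341·2.128098)/(1 − 2.413553)
= -0.285455/-1.413553 = 0.201942

Final: 0.201942


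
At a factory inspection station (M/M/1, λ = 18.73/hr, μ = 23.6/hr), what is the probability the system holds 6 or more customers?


ρ = 18.73/23.6 = 0.7936
P(N ≥ n) = ρ^n = 0.7936^6 = 0.249893

Final: 0.249893


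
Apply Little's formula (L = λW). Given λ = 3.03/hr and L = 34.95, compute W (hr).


W = L/λ = 34.95/3.03 = 11.5347 hr

Final: 11.5347 hr


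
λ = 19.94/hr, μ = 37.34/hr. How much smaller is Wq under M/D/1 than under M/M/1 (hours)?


ρ = 19.94/37.34 = 0.5340
Wq(M/M/1) = ρ/(μ−λ) = 0.5340/17.40 = 0.03069 hr
Wq(M/D/1) = ρ/(2(μ−λ)) = 0.01535 hr
Savings = 0.03069 − 0.01535 = 0.01535 hr

Final: 0.01535 hr


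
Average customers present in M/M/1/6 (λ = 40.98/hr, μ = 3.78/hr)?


ρ = 40.98/3.78 = 10.8413
L = ρ[1 − (K+1)ρ^K + Kρ^(K+1)] / [(1−ρ)(1−ρ^(K+1))]
Numerator: 10.8413·(1 − 7·1623607.038530 + 6·17601962.020890) = 1021751996.720576
Denominator: (-9.8413)·(-17601961.020890) = 173225648.142096
L = 1021751996.720576/173225648.142096 = 5.8984

Final: 5.8984


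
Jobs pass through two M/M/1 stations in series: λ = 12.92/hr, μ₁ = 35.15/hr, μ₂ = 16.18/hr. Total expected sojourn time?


Each node sees arrival rate λ = 12.92/hr (tandem ⇒ throughput preserved).
W₁ = 1/(μ₁−λ) = 1/(35.15−12.92) = 0.04498 hr
W₂ = 1/(μ₂−λ) = 1/(16.18−12.92) = 0.30675 hr
W_total = W₁ + W₂ = 0.04498 + 0.30675 = 0.35173 hr

Final: 0.35173 hr


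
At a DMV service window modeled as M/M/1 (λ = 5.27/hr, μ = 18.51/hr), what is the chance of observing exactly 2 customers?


ρ = 5.27/18.51 = 0.2847
P_n = (1−ρ)·ρ^n = (1 − 0.2847)·0.2847^2 = 0.7153·0.081060 = 0.057982

Final: 0.057982


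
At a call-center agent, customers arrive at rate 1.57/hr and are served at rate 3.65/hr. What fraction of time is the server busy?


ρ = λ/μ = 1.57/3.65 = 0.4301

Final: 0.4301


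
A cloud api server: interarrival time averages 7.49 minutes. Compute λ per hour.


λ = 1/(interarrival time) in consistent units.
1 hour = 60 min, so λ = 60/7.49 = 8.0107 per hour

Final: 8.0107 /hr


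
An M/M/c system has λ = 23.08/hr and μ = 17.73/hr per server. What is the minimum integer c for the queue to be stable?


Stability requires cμ > λ ⇔ c > λ/μ.
λ/μ = 23.08/17.73 = 1.3017
Minimum integer c = ⌊1.3017⌋ + 1 = 2
Check: 2·17.73 = 35.46 > 23.08, while 1·17.73 = 17.73 ≤ 23.08

Final: 2 servers


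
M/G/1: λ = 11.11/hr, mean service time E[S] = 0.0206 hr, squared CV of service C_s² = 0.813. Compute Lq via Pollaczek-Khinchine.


ρ = λ·E[S] = 11.11·0.0206 = 0.2289
Lq = ρ²(1+C_s²)/(2(1−ρ)) = 0.05238·(1+0.813)/(2·0.7711)
= 0.05238·1.8130/1.5423 = 0.06157

Final: 0.06157


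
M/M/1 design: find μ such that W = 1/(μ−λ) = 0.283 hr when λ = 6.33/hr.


W = 1/(μ−λ) ⇒ μ − λ = 1/W = 1/0.283 = 3.5336
μ = λ + 1/W = 6.33 + 3.5336 = 9.8636 per hr

Final: 9.8636 /hr


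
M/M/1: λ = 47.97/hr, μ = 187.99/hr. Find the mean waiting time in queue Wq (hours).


ρ = 47.97/187.99 = 0.2552
Wq = ρ/(μ−λ) = 0.2552/(187.99 − 47.97) = 0.2552/140.02 = 0.001822 hr

Final: 0.001822 hr


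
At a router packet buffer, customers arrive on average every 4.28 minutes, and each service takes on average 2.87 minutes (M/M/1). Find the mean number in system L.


λ = 60/4.28 = 14.0187 /hr
μ = 60/2.87 = 20.9059 /hr
ρ = λ/μ = 14.0187/20.9059 = 0.6706
L = ρ/(1−ρ) = 0.6706/0.3294 = 2.0355

Final: 2.0355


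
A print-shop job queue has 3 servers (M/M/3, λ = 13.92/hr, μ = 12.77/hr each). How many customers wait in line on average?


a = λ/μ = 1.0901; ρ = a/3 = 0.3634
P₀ = 0.330771
Lq = P₀·a^c·ρ / (c!·(1−ρ)²) = 0.330771·1.29522·0.3634/(6·0.40532)
= 0.06401

Final: 0.06401


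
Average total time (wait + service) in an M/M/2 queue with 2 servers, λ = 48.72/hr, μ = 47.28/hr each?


a = 1.0305; ρ = 0.5152; P₀ = 0.319933
Lq = P₀·a^c·ρ/(c!(1−ρ)²) = 0.37240
Wq = Lq/λ = 0.37240/48.72 = 0.007644 hr
W = Wq + 1/μ = 0.007644 + 0.02115 = 0.02879 hr

Final: 0.02879 hr


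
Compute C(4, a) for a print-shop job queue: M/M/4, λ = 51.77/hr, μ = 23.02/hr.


a = λ/μ = 2.2489; ρ = a/4 = 0.5622
P₀ = 0.098931 (from M/M/c formula)
C(c,a) = [a^c/(c!(1−ρ))]·P₀ = [25.57946/(24·0.4378)]·0.098931
= 2.43463·0.098931 = 0.240861

Final: 0.240861


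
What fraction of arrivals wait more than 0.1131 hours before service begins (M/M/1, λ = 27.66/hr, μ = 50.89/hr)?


ρ = 27.66/50.89 = 0.5435
P(Wq > t) = ρ·e^{−(μ−λ)t} = 0.5435·e^{−2.6273}
= 0.5435·0.072272 = 0.039282

Final: 0.039282


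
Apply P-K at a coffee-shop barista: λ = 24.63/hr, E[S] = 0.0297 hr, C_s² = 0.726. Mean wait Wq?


ρ = λ·E[S] = 24.63·0.0297 = 0.7315
E[S²] = E[S]²(1+C_s²) = 0.0297²·(1+0.726) = 0.001522
Wq = λ·E[S²]/(2(1−ρ)) = 24.63·0.001522/(2·0.2685) = 0.06983 hr

Final: 0.06983 hr


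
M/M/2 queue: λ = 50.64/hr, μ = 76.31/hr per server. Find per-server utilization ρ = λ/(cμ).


ρ = λ/(cμ) = 50.64/(2·76.31) = 50.64/152.62 = 0.3318

Final: 0.3318


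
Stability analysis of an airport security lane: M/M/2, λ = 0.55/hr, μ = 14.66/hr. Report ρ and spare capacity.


Total capacity cμ = 2·14.66 = 29.32/hr
ρ = λ/(cμ) = 0.55/29.32 = 0.01876
Stable ⇔ ρ < 1: YES
Spare capacity = cμ − λ = 29.32 − 0.55 = 28.77/hr

Final: ρ = 0.01876; stable; margin = 28.77/hr


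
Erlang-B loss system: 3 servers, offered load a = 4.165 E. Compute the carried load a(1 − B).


B(3,4.165) = 0.465288 (Erlang-B)
Carried load = a(1 − B) = 4.165·(1 − 0.465288) = 4.165·0.534712 = 2.2271 E

Final: 2.2271 Erlangs


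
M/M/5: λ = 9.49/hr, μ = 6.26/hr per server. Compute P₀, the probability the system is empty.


a = λ/μ = 9.49/6.26 = 1.5160; ρ = a/c = 0.3032
Σ_{k=0}^{4} a^k/k! (terms k=0..4) = 1.00000 + 1.51597 + 1.14909 + 0.58066 + 0.22007 = 4.46579
Tail: a^5/(5!(1−ρ)) = 8.00681/(120·0.6968) = 0.09576
P₀ = 1/(4.46579 + 0.09576) = 1/4.56155 = 0.219224

Final: 0.219224


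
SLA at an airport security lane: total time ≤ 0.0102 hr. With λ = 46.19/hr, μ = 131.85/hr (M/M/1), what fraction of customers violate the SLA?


W ~ Exponential(μ−λ) for M/M/1.
μ − λ = 131.85 − 46.19 = 85.6600
P(W > t) = e^{−(μ−λ)t} = e^{−0.8737} = 0.417391

Final: 0.417391


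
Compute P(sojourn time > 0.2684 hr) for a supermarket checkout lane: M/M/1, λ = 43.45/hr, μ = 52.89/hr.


W ~ Exponential(μ−λ) for M/M/1.
μ − λ = 52.89 − 43.45 = 9.4400
P(W > t) = e^{−(μ−λ)t} = e^{−2.5337} = 0.079365

Final: 0.079365


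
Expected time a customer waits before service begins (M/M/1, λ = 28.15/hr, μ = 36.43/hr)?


ρ = 28.15/36.43 = 0.7727
Wq = ρ/(μ−λ) = 0.7727/(36.43 − 28.15) = 0.7727/8.28 = 0.09332 hr

Final: 0.09332 hr


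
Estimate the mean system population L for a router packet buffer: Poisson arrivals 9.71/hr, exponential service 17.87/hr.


ρ = λ/μ = 9.71/17.87 = 0.5434
L = ρ/(1−ρ) = 0.5434/(1 − 0.5434) = 0.5434/0.4566 = 1.1900

Final: 1.1900


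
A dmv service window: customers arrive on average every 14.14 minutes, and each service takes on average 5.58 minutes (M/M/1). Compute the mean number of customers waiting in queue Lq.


λ = 60/14.14 = 4.2433 /hr
μ = 60/5.58 = 10.7527 /hr
ρ = λ/μ = 4.2433/10.7527 = 0.3946
Lq = ρ²/(1−ρ) = 0.1557/0.6054 = 0.2572

Final: 0.2572


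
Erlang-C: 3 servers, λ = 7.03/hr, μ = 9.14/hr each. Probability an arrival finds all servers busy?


a = λ/μ = 0.7691; ρ = a/3 = 0.2564
P₀ = 0.461484 (from M/M/c formula)
C(c,a) = [a^c/(c!(1−ρ))]·P₀ = [0.45502/(6·0.7436)]·0.461484
= 0.10198·0.461484 = 0.047063

Final: 0.047063


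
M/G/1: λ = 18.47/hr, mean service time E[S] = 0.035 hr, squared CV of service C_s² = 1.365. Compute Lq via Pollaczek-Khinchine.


ρ = λ·E[S] = 18.47·0.035 = 0.6464
Lq = ρ²(1+C_s²)/(2(1−ρ)) = 0.4179·(1+1.365)/(2·0.3536)
= 0.4179·2.3650/0.7071 = 1.39772

Final: 1.39772


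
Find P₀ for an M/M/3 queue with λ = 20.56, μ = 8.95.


a = λ/μ = 20.56/8.95 = 2.2972; ρ = a/c = 0.7657
Σ_{k=0}^{2} a^k/k! (terms k=0..2) = 1.00000 + 2.29721 + 2.63858 = 5.93579
Tail: a^3/(3!(1−ρ)) = 12.12272/(6·0.2343) = 8.62467
P₀ = 1/(5.93579 + 8.62467) = 1/14.56046 = 0.068679

Final: 0.068679


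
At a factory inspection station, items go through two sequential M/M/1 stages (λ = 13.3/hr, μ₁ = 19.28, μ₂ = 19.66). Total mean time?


Each node sees arrival rate λ = 13.3/hr (tandem ⇒ throughput preserved).
W₁ = 1/(μ₁−λ) = 1/(19.28−13.3) = 0.16722 hr
W₂ = 1/(μ₂−λ) = 1/(19.66−13.3) = 0.15723 hr
W_total = W₁ + W₂ = 0.16722 + 0.15723 = 0.32446 hr

Final: 0.32446 hr


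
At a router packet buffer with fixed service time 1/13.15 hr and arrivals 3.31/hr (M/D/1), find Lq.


ρ = 3.31/13.15 = 0.2517
M/D/1: Lq = ρ²/(2(1−ρ)) = 0.06336/(2·0.7483) = 0.04234

Final: 0.04234


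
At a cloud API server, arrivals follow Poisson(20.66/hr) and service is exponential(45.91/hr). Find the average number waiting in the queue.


ρ = 20.66/45.91 = 0.4500
Lq = ρ²/(1−ρ) = 0.2025/0.5500 = 0.3682

Final: 0.3682


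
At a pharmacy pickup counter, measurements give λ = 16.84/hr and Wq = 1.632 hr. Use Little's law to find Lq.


Lq = λWq = 16.84·1.632 = 27.4829

Final: 27.4829


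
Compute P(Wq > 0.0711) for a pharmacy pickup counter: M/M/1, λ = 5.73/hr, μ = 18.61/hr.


ρ = 5.73/18.61 = 0.3079
P(Wq > t) = ρ·e^{−(μ−λ)t} = 0.3079·e^{−0.9158}
= 0.3079·0.400209 = 0.123224

Final: 0.123224


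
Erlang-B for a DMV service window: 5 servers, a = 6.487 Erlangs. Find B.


B(c,a) = (a^c/c!) / Σ_{k=0}^{c} a^k/k!
a^5/5! = 95.727836
Σ terms (k=0..5): 1.00000 + 6.48700 + 21.04058 + 45.49676 + 73.78437 + 95.72784 = 243.536544
B = 95.727836/243.536544 = 0.393074

Final: 0.393074


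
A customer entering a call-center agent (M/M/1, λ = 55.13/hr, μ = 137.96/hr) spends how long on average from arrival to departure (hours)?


W = 1/(μ−λ) = 1/(137.96 − 55.13) = 1/82.83 = 0.01207 hr

Final: 0.01207 hr


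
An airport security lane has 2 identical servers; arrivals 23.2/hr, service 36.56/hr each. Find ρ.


ρ = λ/(cμ) = 23.2/(2·36.56) = 23.2/73.12 = 0.3173

Final: 0.3173


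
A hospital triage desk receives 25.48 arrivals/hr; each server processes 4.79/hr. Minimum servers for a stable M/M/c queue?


Stability requires cμ > λ ⇔ c > λ/μ.
λ/μ = 25.48/4.79 = 5.3194
Minimum integer c = ⌊5.3194⌋ + 1 = 6
Check: 6·4.79 = 28.74 > 25.48, while 5·4.79 = 23.95 ≤ 25.48

Final: 6 servers


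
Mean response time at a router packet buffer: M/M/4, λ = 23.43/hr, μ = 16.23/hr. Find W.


a = 1.4436; ρ = 0.3609; P₀ = 0.234179
Lq = P₀·a^c·ρ/(c!(1−ρ)²) = 0.03745
Wq = Lq/λ = 0.03745/23.43 = 0.001598 hr
W = Wq + 1/μ = 0.001598 + 0.06161 = 0.06321 hr

Final: 0.06321 hr


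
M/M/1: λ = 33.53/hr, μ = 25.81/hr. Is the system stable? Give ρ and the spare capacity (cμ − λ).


Total capacity cμ = 1·25.81 = 25.81/hr
ρ = λ/(cμ) = 33.53/25.81 = 1.2991
Stable ⇔ ρ < 1: NO
Spare capacity = cμ − λ = 25.81 − 33.53 = -7.72/hr

Final: ρ = 1.2991; unstable; margin = -7.72/hr


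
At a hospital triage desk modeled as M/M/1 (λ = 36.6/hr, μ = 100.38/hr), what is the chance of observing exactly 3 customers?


ρ = 36.6/100.38 = 0.3646
P_n = (1−ρ)·ρ^n = (1 − 0.3646)·0.3646^3 = 0.6354·0.048473 = 0.030799

Final: 0.030799


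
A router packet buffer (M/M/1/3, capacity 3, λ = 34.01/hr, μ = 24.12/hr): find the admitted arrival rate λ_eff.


ρ = 1.4100; P_K = (1−ρ)ρ^3/(1−ρ^4) = 0.389275
λ_eff = λ(1 − P_K) = 34.01·(1 − 0.389275) = 34.01·0.610725 = 20.7708 /hr

Final: 20.7708 /hr


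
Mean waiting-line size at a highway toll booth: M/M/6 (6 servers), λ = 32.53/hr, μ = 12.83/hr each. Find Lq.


a = λ/μ = 2.5355; ρ = a/6 = 0.4226
P₀ = 0.078737
Lq = P₀·a^c·ρ / (c!·(1−ρ)²) = 0.078737·265.67118·0.4226/(720·0.33342)
= 0.03682

Final: 0.03682


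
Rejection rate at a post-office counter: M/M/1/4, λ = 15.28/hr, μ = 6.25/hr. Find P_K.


ρ = λ/μ = 15.28/6.25 = 2.4448
P_K = (1−ρ)ρ^K/(1−ρ^(K+1)) = (-1.4448·35.725091)/(1 − 87.340703)
= -51.615612/-86.340703 = 0.597813

Final: 0.597813


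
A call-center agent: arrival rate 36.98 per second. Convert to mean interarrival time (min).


Mean interarrival time = 1/λ = 1/36.98 second = 0.02704 second
In minutes: 0.02704 × 0.0166667 = 0.0004507 min

Final: 0.0004507 min


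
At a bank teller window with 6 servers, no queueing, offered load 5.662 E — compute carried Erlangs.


B(6,5.662) = 0.240820 (Erlang-B)
Carried load = a(1 − B) = 5.662·(1 − 0.240820) = 5.662·0.759180 = 4.2985 E

Final: 4.2985 Erlangs


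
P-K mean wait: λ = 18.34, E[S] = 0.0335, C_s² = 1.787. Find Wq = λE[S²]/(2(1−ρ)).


ρ = λ·E[S] = 18.34·0.0335 = 0.6144
E[S²] = E[S]²(1+C_s²) = 0.0335²·(1+1.787) = 0.003128
Wq = λ·E[S²]/(2(1−ρ)) = 18.34·0.003128/(2·0.3856) = 0.07438 hr

Final: 0.07438 hr


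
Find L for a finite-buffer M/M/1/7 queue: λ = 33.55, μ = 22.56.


ρ = 33.55/22.56 = 1.4871
L = ρ[1 − (K+1)ρ^K + Kρ^(K+1)] / [(1−ρ)(1−ρ^(K+1))]
Numerator: 1.4871·(1 − 8·16.086961 + 7·23.923650) = 59.143565
Denominator: (-0.4871)·(-22.923650) = 11.167150
L = 59.143565/11.167150 = 5.2962

Final: 5.2962


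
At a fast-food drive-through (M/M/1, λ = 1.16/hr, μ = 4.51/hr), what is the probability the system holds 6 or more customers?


ρ = 1.16/4.51 = 0.2572
P(N ≥ n) = ρ^n = 0.2572^6 = 0.0002895

Final: 0.0002895


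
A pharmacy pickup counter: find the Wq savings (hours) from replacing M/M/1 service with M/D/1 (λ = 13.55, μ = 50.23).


ρ = 13.55/50.23 = 0.2698
Wq(M/M/1) = ρ/(μ−λ) = 0.2698/36.68 = 0.007354 hr
Wq(M/D/1) = ρ/(2(μ−λ)) = 0.003677 hr
Savings = 0.007354 − 0.003677 = 0.003677 hr

Final: 0.003677 hr


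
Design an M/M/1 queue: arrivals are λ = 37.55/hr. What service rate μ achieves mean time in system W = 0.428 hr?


W = 1/(μ−λ) ⇒ μ − λ = 1/W = 1/0.428 = 2.3364
μ = λ + 1/W = 37.55 + 2.3364 = 39.8864 per hr

Final: 39.8864 /hr


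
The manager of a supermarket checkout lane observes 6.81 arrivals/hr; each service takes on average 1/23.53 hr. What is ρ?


ρ = λ/μ = 6.81/23.53 = 0.2894

Final: 0.2894


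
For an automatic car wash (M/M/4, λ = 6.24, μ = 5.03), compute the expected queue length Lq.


a = λ/μ = 1.2406; ρ = a/4 = 0.3101
P₀ = 0.288077
Lq = P₀·a^c·ρ / (c!·(1−ρ)²) = 0.288077·2.36846·0.3101/(24·0.47591)
= 0.01853

Final: 0.01853


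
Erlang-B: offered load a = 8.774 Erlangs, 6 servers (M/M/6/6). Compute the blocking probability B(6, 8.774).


B(c,a) = (a^c/c!) / Σ_{k=0}^{c} a^k/k!
a^6/6! = 633.655610
Σ terms (k=0..6): 1.00000 + 8.77400 + 38.49154 + 112.57492 + 246.93308 + 433.31817 + 633.65561 = 1474.747323
B = 633.655610/1474.747323 = 0.429671

Final: 0.429671


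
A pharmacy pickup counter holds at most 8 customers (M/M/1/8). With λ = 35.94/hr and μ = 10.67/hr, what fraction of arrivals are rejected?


ρ = λ/μ = 35.94/10.67 = 3.3683
P_K = (1−ρ)ρ^K/(1−ρ^(K+1)) = (-2.3683·16569.493263)/(1 − 55811.395301)
= -39241.902038/-55810.395301 = 0.703129

Final: 0.703129


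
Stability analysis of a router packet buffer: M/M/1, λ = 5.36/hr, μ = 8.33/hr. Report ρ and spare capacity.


Total capacity cμ = 1·8.33 = 8.33/hr
ρ = λ/(cμ) = 5.36/8.33 = 0.6435
Stable ⇔ ρ < 1: YES
Spare capacity = cμ − λ = 8.33 − 5.36 = 2.97/hr

Final: ρ = 0.6435; stable; margin = 2.97/hr


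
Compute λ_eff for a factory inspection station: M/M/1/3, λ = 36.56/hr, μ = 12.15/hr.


ρ = 3.0091; P_K = (1−ρ)ρ^3/(1−ρ^4) = 0.675914
λ_eff = λ(1 − P_K) = 36.56·(1 − 0.675914) = 36.56·0.324086 = 11.8486 /hr

Final: 11.8486 /hr


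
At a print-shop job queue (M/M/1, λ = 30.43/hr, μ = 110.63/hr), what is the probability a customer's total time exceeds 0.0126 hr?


W ~ Exponential(μ−λ) for M/M/1.
μ − λ = 110.63 − 30.43 = 80.2000
P(W > t) = e^{−(μ−λ)t} = e^{−1.0105} = 0.364030

Final: 0.364030


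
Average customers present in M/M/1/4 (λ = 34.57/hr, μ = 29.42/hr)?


ρ = 34.57/29.42 = 1.1751
L = ρ[1 − (K+1)ρ^K + Kρ^(K+1)] / [(1−ρ)(1−ρ^(K+1))]
Numerator: 1.1751·(1 − 5·1.906456 + 4·2.240183) = 0.503453
Denominator: (-0.1751)·(-1.240183) = 0.217095
L = 0.503453/0.217095 = 2.3190

Final: 2.3190


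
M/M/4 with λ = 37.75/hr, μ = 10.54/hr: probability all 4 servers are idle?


a = λ/μ = 37.75/10.54 = 3.5816; ρ = a/c = 0.8954
Σ_{k=0}^{3} a^k/k! (terms k=0..3) = 1.00000 + 3.58159 + 6.41391 + 7.65734 = 18.65284
Tail: a^4/(4!(1−ρ)) = 164.55284/(24·0.1046) = 65.54750
P₀ = 1/(18.65284 + 65.54750) = 1/84.20034 = 0.011876

Final: 0.011876


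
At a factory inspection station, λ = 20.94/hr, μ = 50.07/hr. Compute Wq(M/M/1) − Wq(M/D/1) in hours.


ρ = 20.94/50.07 = 0.4182
Wq(M/M/1) = ρ/(μ−λ) = 0.4182/29.13 = 0.01436 hr
Wq(M/D/1) = ρ/(2(μ−λ)) = 0.007178 hr
Savings = 0.01436 − 0.007178 = 0.007178 hr

Final: 0.007178 hr
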